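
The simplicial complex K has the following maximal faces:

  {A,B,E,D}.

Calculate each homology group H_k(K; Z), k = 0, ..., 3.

We work with the vertex ordering A < B < D < E. The simplices of K, each written with vertices in increasing order, are:

  0-simplices (4): A, B, D, E
  1-simplices (6): AB, AD, AE, BD, BE, DE
  2-simplices (4): ABD, ABE, ADE, BDE
  3-simplices (1): ABDE

giving chain groups C_0 ≅ Z^4, C_1 ≅ Z^6, C_2 ≅ Z^4, C_3 ≅ Z^1.

The boundary map ∂_1: C_1 → C_0 is given by ∂[p,q] = [q] − [p]. For instance
  ∂AE = E − A.
This gives a 4×6 integer matrix of rank 3; reducing to Smith normal form yields diagonal entries (1,1,1).

The boundary map ∂_2: C_2 → C_1 acts by ∂[p,q,r] = [q,r] − [p,r] + [p,q]. For instance
  ∂ABD = BD − AD + AB,
  ∂ABE = BE − AE + AB.
This gives a 6×4 integer matrix of rank 3; reducing to Smith normal form yields diagonal entries (1,1,1).

The boundary map ∂_3: C_3 → C_2 sends each 3-simplex σ to the alternating sum Σ_i (−1)^i (σ with its i-th vertex removed). For instance
  ∂ABDE = BDE − ADE + ABE − ABD.
The 4×1 boundary matrix has rank 1 and Smith normal form diag(1).

Now H_k = ker ∂_k / im ∂_{k+1}, so:

  H_0: rank C_0 − rank ∂_1 = 4 − 3 = 1, and the invariant factors of ∂_1 are all 1, so H_0 ≅ Z.
  H_1: rank ker ∂_1 − rank ∂_2 = (6 − 3) − 3 = 0, and the invariant factors of ∂_2 are all 1, so H_1 ≅ 0.
  H_2: rank ker ∂_2 − rank ∂_3 = (4 − 3) − 1 = 0, and the invariant factors of ∂_3 are all 1, so H_2 ≅ 0.
  H_3: rank ker ∂_3 − rank ∂_4 = (1 − 1) − 0 = 0, and there is no ∂_4, so H_3 ≅ 0.

As a check, the Euler characteristic is 4 − 6 + 4 − 1 = 1, which agrees with 1 − 0 + 0 − 0 = 1.
(K is a triangulation of the 3-simplex.)

H_0 ≅ Z,  H_1 = 0,  H_2 = 0,  H_3 = 0.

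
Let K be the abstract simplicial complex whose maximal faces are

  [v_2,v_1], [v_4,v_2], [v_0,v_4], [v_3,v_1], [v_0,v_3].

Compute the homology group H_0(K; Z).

Take the total order v_0 < v_1 < v_2 < v_3 < v_4 on the vertex set. Then K (dimension 1) consists of the simplices:

  0-simplices (5): [v_0], [v_1], [v_2], [v_3], [v_4]
  1-simplices (5): [v_0,v_3], [v_0,v_4], [v_1,v_2], [v_1,v_3], [v_2,v_4]

giving chain groups C_0 ≅ Z^5, C_1 ≅ Z^5.

Boundary ∂_1: C_1 → C_0 sends each edge [p,q] (with p < q) to q − p. For instance
  ∂[v_2,v_4] = [v_4] − [v_2].
As a 5×5 matrix over Z this has rank 4, with invariant factors (1,1,1,1).

Computing H_k = (kernel of ∂_k) / (image of ∂_{k+1}):

  H_0: rank C_0 − rank ∂_1 = 5 − 4 = 1, and the invariant factors of ∂_1 are all 1, so H_0 = Z.

H_0 = Z.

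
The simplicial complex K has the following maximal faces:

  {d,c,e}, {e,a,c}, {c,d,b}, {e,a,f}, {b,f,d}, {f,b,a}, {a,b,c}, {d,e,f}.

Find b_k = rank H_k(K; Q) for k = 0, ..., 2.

b_0 = 1, b_1 = 0, b_2 = 1.

Order the vertices as a < b < c < d < e < f. Listing each simplex with vertices in this order, K has dimension 2 with simplices:

  0-simplices (6): a, b, c, d, e, f
  1-simplices (12): ab, ac, ae, af, bc, bd, bf, cd, ce, de, df, ef
  2-simplices (8): abc, abf, ace, aef, bcd, bdf, cde, def

so the chain groups are C_0 ≅ Z^6, C_1 ≅ Z^12, C_2 ≅ Z^8.

Boundary ∂_1: C_1 → C_0 is given by ∂[p,q] = [q] − [p].
This gives a 6×12 integer matrix of rank 5; reducing to Smith normal form yields diagonal entries (1,1,1,1,1).

The boundary map ∂_2: C_2 → C_1 maps a triangle to the signed sum of its edges. For instance
  ∂bcd = cd − bd + bc,
  ∂cde = de − ce + cd.
The resulting 12×8 matrix has rank 7, and its Smith normal form has invariant factors (1,1,1,1,1,1,1).

From H_k ≅ ker(∂_k) / im(∂_{k+1}) we obtain:

  H_0: rank C_0 − rank ∂_1 = 6 − 5 = 1, and the invariant factors of ∂_1 are all 1, so H_0 = Z.
  H_1: rank ker ∂_1 − rank ∂_2 = (12 − 5) − 7 = 0, and the invariant factors of ∂_2 are all 1, so H_1 = 0.
  H_2: rank ker ∂_2 − rank ∂_3 = (8 − 7) − 0 = 1, and there is no ∂_3, so H_2 = Z.

Hence the Betti numbers are b_0 = 1, b_1 = 0, b_2 = 1.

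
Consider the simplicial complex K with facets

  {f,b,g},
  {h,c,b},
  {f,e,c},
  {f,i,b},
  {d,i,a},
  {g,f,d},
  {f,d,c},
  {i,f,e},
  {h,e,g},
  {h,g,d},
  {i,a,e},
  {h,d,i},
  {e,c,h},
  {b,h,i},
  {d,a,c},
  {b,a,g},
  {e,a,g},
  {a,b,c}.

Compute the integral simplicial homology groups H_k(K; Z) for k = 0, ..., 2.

H_0 ≅ Z,  H_1 ≅ Z^2,  H_2 ≅ Z.

K has 9 vertices, 27 edges, 18 triangles.
rank ∂_0 = 0, rank ∂_1 = 8 ⇒ b_0 = 9 − 0 − 8 = 1; all invariant factors of ∂_1 are 1 so no torsion. So H_0 ≅ Z.
rank ∂_1 = 8, rank ∂_2 = 17 ⇒ b_1 = 27 − 8 − 17 = 2; all invariant factors of ∂_2 are 1 so no torsion. So H_1 ≅ Z^2.
rank ∂_2 = 17, rank ∂_3 = 0 ⇒ b_2 = 18 − 17 − 0 = 1. So H_2 ≅ Z.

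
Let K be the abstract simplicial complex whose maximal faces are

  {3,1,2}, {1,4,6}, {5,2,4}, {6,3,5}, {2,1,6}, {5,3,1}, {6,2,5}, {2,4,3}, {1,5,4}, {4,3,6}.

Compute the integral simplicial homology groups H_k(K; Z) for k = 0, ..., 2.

H_0 ≅ Z,  H_1 ≅ Z/2,  H_2 = 0.

We work with the vertex ordering 1 < 2 < 3 < 4 < 5 < 6. The simplices of K, each written with vertices in increasing order, are:

  0-simplices (6): [1], [2], [3], [4], [5], [6]
  1-simplices (15): [1,2], [1,3], [1,4], [1,5], [1,6], [2,3], [2,4], [2,5], [2,6], [3,4], [3,5], [3,6], [4,5], [4,6], [5,6]
  2-simplices (10): [1,2,3], [1,2,6], [1,3,5], [1,4,5], [1,4,6], [2,3,4], [2,4,5], [2,5,6], [3,4,6], [3,5,6]

giving chain groups C_0 ≅ Z^6, C_1 ≅ Z^15, C_2 ≅ Z^10.

Boundary ∂_1: C_1 → C_0 sends each edge [p,q] (with p < q) to q − p. For instance
  ∂[2,6] = [6] − [2].
The resulting 6×15 matrix has rank 5, and its Smith normal form has invariant factors (1,1,1,1,1).

∂_2: C_2 → C_1 sends each 2-simplex [p,q,r] to [q,r] − [p,r] + [p,q]. For instance
  ∂[3,4,6] = [4,6] − [3,6] + [3,4],
  ∂[2,3,4] = [3,4] − [2,4] + [2,3].
The 15×10 boundary matrix has rank 10 and Smith normal form diag(1,1,1,1,1,1,1,1,1,2).

Computing H_k = (kernel of ∂_k) / (image of ∂_{k+1}):

  H_0: rank C_0 − rank ∂_1 = 6 − 5 = 1, and the invariant factors of ∂_1 are all 1, so H_0 ≅ Z.
  H_1: rank ker ∂_1 − rank ∂_2 = (15 − 5) − 10 = 0, and ∂_2 has invariant factor 2 > 1, so H_1 ≅ Z/2.
  H_2: rank ker ∂_2 − rank ∂_3 = (10 − 10) − 0 = 0, and there is no ∂_3, so H_2 ≅ 0.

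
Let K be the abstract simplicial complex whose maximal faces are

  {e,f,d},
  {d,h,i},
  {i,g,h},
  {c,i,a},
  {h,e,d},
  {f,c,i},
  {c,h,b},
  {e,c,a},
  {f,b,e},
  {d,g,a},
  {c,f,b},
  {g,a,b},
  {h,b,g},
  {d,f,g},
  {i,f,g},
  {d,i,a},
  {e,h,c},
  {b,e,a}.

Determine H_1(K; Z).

H_1 = Z ⊕ Z/2.

Take the total order a < b < c < d < e < f < g < h < i on the vertex set. Then K (dimension 2) consists of the simplices:

  0-simplices (9): a, b, c, d, e, f, g, h, i
  1-simplices (27): ab, ac, ad, ae, ag, ai, bc, be, bf, bg, bh, ce, cf, ch, ci, de, df, dg, dh, di, ef, eh, fg, fi, gh, gi, hi
  2-simplices (18): abe, abg, ace, aci, adg, adi, bcf, bch, bef, bgh, ceh, cfi, def, deh, dfg, dhi, fgi, ghi

Hence C_0 ≅ Z^9, C_1 ≅ Z^27, C_2 ≅ Z^18.

Boundary ∂_1: C_1 → C_0 sends each edge [p,q] (with p < q) to q − p. For instance
  ∂df = f − d.
This gives a 9×27 integer matrix of rank 8; reducing to Smith normal form yields diagonal entries (1,1,1,1,1,1,1,1).

The boundary map ∂_2: C_2 → C_1 acts by ∂[p,q,r] = [q,r] − [p,r] + [p,q]. For instance
  ∂aci = ci − ai + ac,
  ∂bgh = gh − bh + bg.
The 27×18 boundary matrix has rank 18 and Smith normal form diag(1,1,1,1,1,1,1,1,1,1,1,1,1,1,1,1,1,2).

Reading off H_k = ker ∂_k / im ∂_{k+1}:

  H_1: rank ker ∂_1 − rank ∂_2 = (27 − 8) − 18 = 1, and ∂_2 has invariant factor 2 > 1, so H_1 = Z ⊕ Z/2.

(K is a triangulation of the Klein bottle.)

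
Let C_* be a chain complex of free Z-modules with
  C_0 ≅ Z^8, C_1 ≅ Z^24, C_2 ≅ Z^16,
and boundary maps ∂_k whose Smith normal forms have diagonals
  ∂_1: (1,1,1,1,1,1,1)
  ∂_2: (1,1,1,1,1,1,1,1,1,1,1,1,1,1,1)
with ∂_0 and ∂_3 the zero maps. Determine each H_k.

H_0: b_0 = 8 − 0 − 7 = 1; torsion from ∂_1 factors > 1: none. So H_0 = Z.
H_1: b_1 = 24 − 7 − 15 = 2; torsion from ∂_2 factors > 1: none. So H_1 = Z^2.
H_2: b_2 = 16 − 15 − 0 = 1; torsion from ∂_3 factors > 1: none. So H_2 = Z.

H_0 = Z,  H_1 = Z^2,  H_2 = Z.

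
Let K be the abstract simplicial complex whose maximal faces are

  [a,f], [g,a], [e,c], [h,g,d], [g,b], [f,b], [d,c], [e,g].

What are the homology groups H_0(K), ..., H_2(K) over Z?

Order the vertices as a < b < c < d < e < f < g < h. Listing each simplex with vertices in this order, K has dimension 2 with simplices:

  0-simplices (8): a, b, c, d, e, f, g, h
  1-simplices (10): af, ag, bf, bg, cd, ce, dg, dh, eg, gh
  2-simplices (1): dgh

giving chain groups C_0 ≅ Z^8, C_1 ≅ Z^10, C_2 ≅ Z^1.

∂_1: C_1 → C_0 maps an edge to its endpoints' difference, ∂[p,q] = q − p.
This gives a 8×10 integer matrix of rank 7; reducing to Smith normal form yields diagonal entries (1,1,1,1,1,1,1).

∂_2: C_2 → C_1 maps a triangle to the signed sum of its edges. For instance
  ∂dgh = gh − dh + dg.
The 10×1 boundary matrix has rank 1 and Smith normal form diag(1).

Now H_k = ker ∂_k / im ∂_{k+1}, so:

  H_0: rank C_0 − rank ∂_1 = 8 − 7 = 1, and the invariant factors of ∂_1 are all 1, so H_0 = Z.
  H_1: rank ker ∂_1 − rank ∂_2 = (10 − 7) − 1 = 2, and the invariant factors of ∂_2 are all 1, so H_1 = Z^2.
  H_2: rank ker ∂_2 − rank ∂_3 = (1 − 1) − 0 = 0, and there is no ∂_3, so H_2 = 0.

H_0 ≅ Z,  H_1 ≅ Z^2,  H_2 = 0.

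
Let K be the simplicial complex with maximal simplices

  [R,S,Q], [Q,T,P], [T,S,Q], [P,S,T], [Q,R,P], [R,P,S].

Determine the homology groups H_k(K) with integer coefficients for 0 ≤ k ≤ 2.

Take the total order P < Q < R < S < T on the vertex set. Then K (dimension 2) consists of the simplices:

  0-simplices (5): P, Q, R, S, T
  1-simplices (9): PQ, PR, PS, PT, QR, QS, QT, RS, ST
  2-simplices (6): PQR, PQT, PRS, PST, QRS, QST

so the chain groups are C_0 ≅ Z^5, C_1 ≅ Z^9, C_2 ≅ Z^6.

Boundary ∂_1: C_1 → C_0 sends each edge [p,q] (with p < q) to q − p. For instance
  ∂RS = S − R.
As a 5×9 matrix over Z this has rank 4, with invariant factors (1,1,1,1).

The boundary map ∂_2: C_2 → C_1 sends each 2-simplex [p,q,r] to [q,r] − [p,r] + [p,q]. For instance
  ∂PST = ST − PT + PS,
  ∂PRS = RS − PS + PR.
As a 9×6 matrix over Z this has rank 5, with invariant factors (1,1,1,1,1).

Reading off H_k = ker ∂_k / im ∂_{k+1}:

  H_0: rank C_0 − rank ∂_1 = 5 − 4 = 1, and the invariant factors of ∂_1 are all 1, so H_0 ≅ Z.
  H_1: rank ker ∂_1 − rank ∂_2 = (9 − 4) − 5 = 0, and the invariant factors of ∂_2 are all 1, so H_1 ≅ 0.
  H_2: rank ker ∂_2 − rank ∂_3 = (6 − 5) − 0 = 1, and there is no ∂_3, so H_2 ≅ Z.

As a check, the Euler characteristic is 5 − 9 + 6 = 2, which agrees with 1 − 0 + 1 = 2.

H_0 = Z,  H_1 = 0,  H_2 = Z.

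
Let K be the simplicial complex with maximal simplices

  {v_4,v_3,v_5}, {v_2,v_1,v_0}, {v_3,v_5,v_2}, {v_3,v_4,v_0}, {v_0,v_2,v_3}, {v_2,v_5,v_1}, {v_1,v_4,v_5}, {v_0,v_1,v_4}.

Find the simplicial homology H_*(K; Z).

H_0 = Z,  H_1 = 0,  H_2 = Z.

Fix the vertex order v_0 < v_1 < v_2 < v_3 < v_4 < v_5 and write every simplex with vertices in increasing order. Then dim K = 2 and the simplices of K are:

  0-simplices (6): [v_0], [v_1], [v_2], [v_3], [v_4], [v_5]
  1-simplices (12): [v_0,v_1], [v_0,v_2], [v_0,v_3], [v_0,v_4], [v_1,v_2], [v_1,v_4], [v_1,v_5], [v_2,v_3], [v_2,v_5], [v_3,v_4], [v_3,v_5], [v_4,v_5]
  2-simplices (8): [v_0,v_1,v_2], [v_0,v_1,v_4], [v_0,v_2,v_3], [v_0,v_3,v_4], [v_1,v_2,v_5], [v_1,v_4,v_5], [v_2,v_3,v_5], [v_3,v_4,v_5]

Hence C_0 ≅ Z^6, C_1 ≅ Z^12, C_2 ≅ Z^8.

∂_1: C_1 → C_0 is given by ∂[p,q] = [q] − [p]. For instance
  ∂[v_1,v_5] = [v_5] − [v_1].
The resulting 6×12 matrix has rank 5, and its Smith normal form has invariant factors (1,1,1,1,1).

∂_2: C_2 → C_1 acts by ∂[p,q,r] = [q,r] − [p,r] + [p,q]. For instance
  ∂[v_0,v_1,v_4] = [v_1,v_4] − [v_0,v_4] + [v_0,v_1],
  ∂[v_2,v_3,v_5] = [v_3,v_5] − [v_2,v_5] + [v_2,v_3].
The 12×8 boundary matrix has rank 7 and Smith normal form diag(1,1,1,1,1,1,1).

From H_k ≅ ker(∂_k) / im(∂_{k+1}) we obtain:

  H_0: rank C_0 − rank ∂_1 = 6 − 5 = 1, and the invariant factors of ∂_1 are all 1, so H_0 ≅ Z.
  H_1: rank ker ∂_1 − rank ∂_2 = (12 − 5) − 7 = 0, and the invariant factors of ∂_2 are all 1, so H_1 ≅ 0.
  H_2: rank ker ∂_2 − rank ∂_3 = (8 − 7) − 0 = 1, and there is no ∂_3, so H_2 ≅ Z.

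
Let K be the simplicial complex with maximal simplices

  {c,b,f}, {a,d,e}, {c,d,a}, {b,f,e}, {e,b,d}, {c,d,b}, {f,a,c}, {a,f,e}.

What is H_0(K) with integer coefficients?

H_0 = Z.

Order the vertices as a < b < c < d < e < f. Listing each simplex with vertices in this order, K has dimension 2 with simplices:

  0-simplices (6): a, b, c, d, e, f
  1-simplices (12): ac, ad, ae, af, bc, bd, be, bf, cd, cf, de, ef
  2-simplices (8): acd, acf, ade, aef, bcd, bcf, bde, bef

Hence C_0 ≅ Z^6, C_1 ≅ Z^12, C_2 ≅ Z^8.

The boundary map ∂_1: C_1 → C_0 sends each edge [p,q] (with p < q) to q − p.
The resulting 6×12 matrix has rank 5, and its Smith normal form has invariant factors (1,1,1,1,1).

The boundary map ∂_2: C_2 → C_1 acts by ∂[p,q,r] = [q,r] − [p,r] + [p,q]. For instance
  ∂bef = ef − bf + be,
  ∂ade = de − ae + ad.
This gives a 12×8 integer matrix of rank 7; reducing to Smith normal form yields diagonal entries (1,1,1,1,1,1,1).

From H_k ≅ ker(∂_k) / im(∂_{k+1}) we obtain:

  H_0: rank C_0 − rank ∂_1 = 6 − 5 = 1, and the invariant factors of ∂_1 are all 1, so H_0 ≅ Z.

(K is a triangulation of the 2-sphere S^2.)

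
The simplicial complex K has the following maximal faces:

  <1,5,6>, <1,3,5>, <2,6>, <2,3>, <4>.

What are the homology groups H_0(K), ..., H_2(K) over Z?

Order the vertices as 1 < 2 < 3 < 4 < 5 < 6. Listing each simplex with vertices in this order, K has dimension 2 with simplices:

  0-simplices (6): [1], [2], [3], [4], [5], [6]
  1-simplices (7): [1,3], [1,5], [1,6], [2,3], [2,6], [3,5], [5,6]
  2-simplices (2): [1,3,5], [1,5,6]

so the chain groups are C_0 ≅ Z^6, C_1 ≅ Z^7, C_2 ≅ Z^2.

Boundary ∂_1: C_1 → C_0 is given by ∂[p,q] = [q] − [p]. For instance
  ∂[5,6] = [6] − [5].
As a 6×7 matrix over Z this has rank 4, with invariant factors (1,1,1,1).

Boundary ∂_2: C_2 → C_1 acts by ∂[p,q,r] = [q,r] − [p,r] + [p,q]. For instance
  ∂[1,5,6] = [5,6] − [1,6] + [1,5],
  ∂[1,3,5] = [3,5] − [1,5] + [1,3].
This gives a 7×2 integer matrix of rank 2; reducing to Smith normal form yields diagonal entries (1,1).

Computing H_k = (kernel of ∂_k) / (image of ∂_{k+1}):

  H_0: rank C_0 − rank ∂_1 = 6 − 4 = 2, and the invariant factors of ∂_1 are all 1, so H_0 ≅ Z^2.
  H_1: rank ker ∂_1 − rank ∂_2 = (7 − 4) − 2 = 1, and the invariant factors of ∂_2 are all 1, so H_1 ≅ Z.
  H_2: rank ker ∂_2 − rank ∂_3 = (2 − 2) − 0 = 0, and there is no ∂_3, so H_2 ≅ 0.

As a check, the Euler characteristic is 6 − 7 + 2 = 1, which agrees with 2 − 1 + 0 = 1.

H_0 = Z^2,  H_1 = Z,  H_2 = 0.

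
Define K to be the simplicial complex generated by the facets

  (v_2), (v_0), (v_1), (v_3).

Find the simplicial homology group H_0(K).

Fix the vertex order v_0 < v_1 < v_2 < v_3 and write every simplex with vertices in increasing order. Then dim K = 0 and the simplices of K are:

  0-simplices (4): [v_0], [v_1], [v_2], [v_3]

Hence C_0 ≅ Z^4.

From H_k ≅ ker(∂_k) / im(∂_{k+1}) we obtain:

  H_0: rank C_0 − rank ∂_1 = 4 − 0 = 4, and there is no ∂_1, so H_0 = Z^4.

H_0 ≅ Z^4.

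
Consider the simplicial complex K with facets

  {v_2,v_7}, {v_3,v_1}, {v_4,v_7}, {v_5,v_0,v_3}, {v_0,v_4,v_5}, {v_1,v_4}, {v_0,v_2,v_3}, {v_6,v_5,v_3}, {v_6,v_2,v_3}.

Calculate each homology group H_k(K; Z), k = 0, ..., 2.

Take the total order v_0 < v_1 < v_2 < v_3 < v_4 < v_5 < v_6 < v_7 on the vertex set. Then K (dimension 2) consists of the simplices:

  0-simplices (8): [v_0], [v_1], [v_2], [v_3], [v_4], [v_5], [v_6], [v_7]
  1-simplices (14): [v_0,v_2], [v_0,v_3], [v_0,v_4], [v_0,v_5], [v_1,v_3], [v_1,v_4], [v_2,v_3], [v_2,v_6], [v_2,v_7], [v_3,v_5], [v_3,v_6], [v_4,v_5], [v_4,v_7], [v_5,v_6]
  2-simplices (5): [v_0,v_2,v_3], [v_0,v_3,v_5], [v_0,v_4,v_5], [v_2,v_3,v_6], [v_3,v_5,v_6]

so the chain groups are C_0 ≅ Z^8, C_1 ≅ Z^14, C_2 ≅ Z^5.

∂_1: C_1 → C_0 sends each edge [p,q] (with p < q) to q − p. For instance
  ∂[v_0,v_2] = [v_2] − [v_0].
The resulting 8×14 matrix has rank 7, and its Smith normal form has invariant factors (1,1,1,1,1,1,1).

The boundary map ∂_2: C_2 → C_1 acts by ∂[p,q,r] = [q,r] − [p,r] + [p,q]. For instance
  ∂[v_0,v_4,v_5] = [v_4,v_5] − [v_0,v_5] + [v_0,v_4],
  ∂[v_0,v_3,v_5] = [v_3,v_5] − [v_0,v_5] + [v_0,v_3].
This gives a 14×5 integer matrix of rank 5; reducing to Smith normal form yields diagonal entries (1,1,1,1,1).

Now H_k = ker ∂_k / im ∂_{k+1}, so:

  H_0: rank C_0 − rank ∂_1 = 8 − 7 = 1, and the invariant factors of ∂_1 are all 1, so H_0 ≅ Z.
  H_1: rank ker ∂_1 − rank ∂_2 = (14 − 7) − 5 = 2, and the invariant factors of ∂_2 are all 1, so H_1 ≅ Z^2.
  H_2: rank ker ∂_2 − rank ∂_3 = (5 − 5) − 0 = 0, and there is no ∂_3, so H_2 ≅ 0.

H_0 ≅ Z,  H_1 ≅ Z^2,  H_2 = 0.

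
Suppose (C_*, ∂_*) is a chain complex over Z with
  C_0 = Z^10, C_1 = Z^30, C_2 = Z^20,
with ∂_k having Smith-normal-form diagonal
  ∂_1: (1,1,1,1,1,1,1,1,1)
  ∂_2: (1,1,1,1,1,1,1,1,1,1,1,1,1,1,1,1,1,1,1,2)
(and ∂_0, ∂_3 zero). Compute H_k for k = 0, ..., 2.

H_0 = Z,  H_1 = Z ⊕ Z/2,  H_2 = 0.

H_0: b_0 = 10 − 0 − 9 = 1; torsion from ∂_1 factors > 1: none. So H_0 = Z.
H_1: b_1 = 30 − 9 − 20 = 1; torsion from ∂_2 factors > 1: [2]. So H_1 = Z ⊕ Z/2.
H_2: b_2 = 20 − 20 − 0 = 0; torsion from ∂_3 factors > 1: none. So H_2 = 0.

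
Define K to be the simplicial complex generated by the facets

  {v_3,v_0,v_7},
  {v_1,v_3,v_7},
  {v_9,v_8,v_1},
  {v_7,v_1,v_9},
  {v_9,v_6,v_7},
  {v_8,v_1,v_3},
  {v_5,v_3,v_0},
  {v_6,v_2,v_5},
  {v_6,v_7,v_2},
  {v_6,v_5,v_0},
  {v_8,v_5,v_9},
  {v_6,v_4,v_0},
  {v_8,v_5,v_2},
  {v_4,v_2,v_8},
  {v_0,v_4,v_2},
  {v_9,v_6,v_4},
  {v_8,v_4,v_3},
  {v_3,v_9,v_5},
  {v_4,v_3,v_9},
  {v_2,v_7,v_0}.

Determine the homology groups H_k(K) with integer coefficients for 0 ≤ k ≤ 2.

Take the total order v_0 < v_1 < v_2 < v_3 < v_4 < v_5 < v_6 < v_7 < v_8 < v_9 on the vertex set. Then K (dimension 2) consists of the simplices:

  0-simplices (10): [v_0], [v_1], [v_2], [v_3], [v_4], [v_5], [v_6], [v_7], [v_8], [v_9]
  1-simplices (30): (30 of them)
  2-simplices (20): (20 of them)

giving chain groups C_0 ≅ Z^10, C_1 ≅ Z^30, C_2 ≅ Z^20.

Boundary ∂_1: C_1 → C_0 maps an edge to its endpoints' difference, ∂[p,q] = q − p. For instance
  ∂[v_0,v_3] = [v_3] − [v_0].
As a 10×30 matrix over Z this has rank 9, with invariant factors (1,1,1,1,1,1,1,1,1).

∂_2: C_2 → C_1 sends each 2-simplex [p,q,r] to [q,r] − [p,r] + [p,q]. For instance
  ∂[v_0,v_5,v_6] = [v_5,v_6] − [v_0,v_6] + [v_0,v_5],
  ∂[v_0,v_2,v_7] = [v_2,v_7] − [v_0,v_7] + [v_0,v_2].
This gives a 30×20 integer matrix of rank 20; reducing to Smith normal form yields diagonal entries (1,1,1,1,1,1,1,1,1,1,1,1,1,1,1,1,1,1,1,2).

Reading off H_k = ker ∂_k / im ∂_{k+1}:

  H_0: rank C_0 − rank ∂_1 = 10 − 9 = 1, and the invariant factors of ∂_1 are all 1, so H_0 = Z.
  H_1: rank ker ∂_1 − rank ∂_2 = (30 − 9) − 20 = 1, and ∂_2 has invariant factor 2 > 1, so H_1 = Z ⊕ Z/2.
  H_2: rank ker ∂_2 − rank ∂_3 = (20 − 20) − 0 = 0, and there is no ∂_3, so H_2 = 0.

As a check, the Euler characteristic is 10 − 30 + 20 = 0, which agrees with 1 − 1 + 0 = 0.

H_0 = Z,  H_1 = Z ⊕ Z/2,  H_2 = 0.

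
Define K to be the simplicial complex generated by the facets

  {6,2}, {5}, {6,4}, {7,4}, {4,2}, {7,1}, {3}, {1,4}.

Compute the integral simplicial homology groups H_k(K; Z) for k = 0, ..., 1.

H_0 = Z^3,  H_1 = Z^2.

Fix the vertex order 1 < 2 < 3 < 4 < 5 < 6 < 7 and write every simplex with vertices in increasing order. Then dim K = 1 and the simplices of K are:

  0-simplices (7): [1], [2], [3], [4], [5], [6], [7]
  1-simplices (6): [1,4], [1,7], [2,4], [2,6], [4,6], [4,7]

Hence C_0 ≅ Z^7, C_1 ≅ Z^6.

Boundary ∂_1: C_1 → C_0 maps an edge to its endpoints' difference, ∂[p,q] = q − p. For instance
  ∂[2,6] = [6] − [2].
As a 7×6 matrix over Z this has rank 4, with invariant factors (1,1,1,1).

From H_k ≅ ker(∂_k) / im(∂_{k+1}) we obtain:

  H_0: rank C_0 − rank ∂_1 = 7 − 4 = 3, and the invariant factors of ∂_1 are all 1, so H_0 ≅ Z^3.
  H_1: rank ker ∂_1 − rank ∂_2 = (6 − 4) − 0 = 2, and there is no ∂_2, so H_1 ≅ Z^2.

As a check, the Euler characteristic is 7 − 6 = 1, which agrees with 3 − 2 = 1.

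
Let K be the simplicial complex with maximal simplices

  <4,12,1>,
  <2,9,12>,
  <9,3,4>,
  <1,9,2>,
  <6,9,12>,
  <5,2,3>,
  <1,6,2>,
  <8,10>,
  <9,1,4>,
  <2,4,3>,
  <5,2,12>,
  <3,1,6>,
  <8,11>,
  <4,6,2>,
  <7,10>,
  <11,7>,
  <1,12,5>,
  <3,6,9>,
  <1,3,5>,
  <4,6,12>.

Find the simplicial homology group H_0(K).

Order the vertices as 1 < 2 < 3 < 4 < 5 < 6 < 7 < 8 < 9 < 10 < 11 < 12. Listing each simplex with vertices in this order, K has dimension 2 with simplices:

  0-simplices (12): [1], [2], [3], [4], [5], [6], [7], [8], [9], [10], [11], [12]
  1-simplices (28): (28 of them)
  2-simplices (16): [1,2,6], [1,2,9], [1,3,5], [1,3,6], [1,4,9], [1,4,12], [1,5,12], [2,3,4], [2,3,5], [2,4,6], [2,5,12], [2,9,12], [3,4,9], [3,6,9], [4,6,12], [6,9,12]

so the chain groups are C_0 ≅ Z^12, C_1 ≅ Z^28, C_2 ≅ Z^16.

Boundary ∂_1: C_1 → C_0 is given by ∂[p,q] = [q] − [p]. For instance
  ∂[9,12] = [12] − [9].
As a 12×28 matrix over Z this has rank 10, with invariant factors (1,1,1,1,1,1,1,1,1,1).

The boundary map ∂_2: C_2 → C_1 maps a triangle to the signed sum of its edges. For instance
  ∂[1,2,9] = [2,9] − [1,9] + [1,2],
  ∂[2,3,5] = [3,5] − [2,5] + [2,3].
As a 28×16 matrix over Z this has rank 15, with invariant factors (1,1,1,1,1,1,1,1,1,1,1,1,1,1,1).

Reading off H_k = ker ∂_k / im ∂_{k+1}:

  H_0: rank C_0 − rank ∂_1 = 12 − 10 = 2, and the invariant factors of ∂_1 are all 1, so H_0 ≅ Z^2.

(K is a triangulation of the disjoint union of the torus T^2 and the circle S^1.)

H_0 ≅ Z^2.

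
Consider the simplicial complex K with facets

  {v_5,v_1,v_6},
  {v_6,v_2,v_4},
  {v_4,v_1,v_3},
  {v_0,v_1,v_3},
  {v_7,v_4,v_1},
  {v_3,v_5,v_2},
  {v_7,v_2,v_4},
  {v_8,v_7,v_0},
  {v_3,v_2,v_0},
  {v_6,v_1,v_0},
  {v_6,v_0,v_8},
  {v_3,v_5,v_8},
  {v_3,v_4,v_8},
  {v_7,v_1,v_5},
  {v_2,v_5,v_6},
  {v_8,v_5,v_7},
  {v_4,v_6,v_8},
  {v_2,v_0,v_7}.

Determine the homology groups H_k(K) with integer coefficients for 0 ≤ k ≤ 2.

H_0 = Z,  H_1 = Z^2,  H_2 = Z.

Fix the vertex order v_0 < v_1 < v_2 < v_3 < v_4 < v_5 < v_6 < v_7 < v_8 and write every simplex with vertices in increasing order. Then dim K = 2 and the simplices of K are:

  0-simplices (9): [v_0], [v_1], [v_2], [v_3], [v_4], [v_5], [v_6], [v_7], [v_8]
  1-simplices (27): (27 of them)
  2-simplices (18): (18 of them)

Hence C_0 ≅ Z^9, C_1 ≅ Z^27, C_2 ≅ Z^18.

Boundary ∂_1: C_1 → C_0 is given by ∂[p,q] = [q] − [p]. For instance
  ∂[v_1,v_6] = [v_6] − [v_1].
The 9×27 boundary matrix has rank 8 and Smith normal form diag(1,1,1,1,1,1,1,1).

∂_2: C_2 → C_1 sends each 2-simplex [p,q,r] to [q,r] − [p,r] + [p,q]. For instance
  ∂[v_3,v_5,v_8] = [v_5,v_8] − [v_3,v_8] + [v_3,v_5],
  ∂[v_1,v_5,v_6] = [v_5,v_6] − [v_1,v_6] + [v_1,v_5].
The resulting 27×18 matrix has rank 17, and its Smith normal form has invariant factors (1,1,1,1,1,1,1,1,1,1,1,1,1,1,1,1,1).

Computing H_k = (kernel of ∂_k) / (image of ∂_{k+1}):

  H_0: rank C_0 − rank ∂_1 = 9 − 8 = 1, and the invariant factors of ∂_1 are all 1, so H_0 ≅ Z.
  H_1: rank ker ∂_1 − rank ∂_2 = (27 − 8) − 17 = 2, and the invariant factors of ∂_2 are all 1, so H_1 ≅ Z^2.
  H_2: rank ker ∂_2 − rank ∂_3 = (18 − 17) − 0 = 1, and there is no ∂_3, so H_2 ≅ Z.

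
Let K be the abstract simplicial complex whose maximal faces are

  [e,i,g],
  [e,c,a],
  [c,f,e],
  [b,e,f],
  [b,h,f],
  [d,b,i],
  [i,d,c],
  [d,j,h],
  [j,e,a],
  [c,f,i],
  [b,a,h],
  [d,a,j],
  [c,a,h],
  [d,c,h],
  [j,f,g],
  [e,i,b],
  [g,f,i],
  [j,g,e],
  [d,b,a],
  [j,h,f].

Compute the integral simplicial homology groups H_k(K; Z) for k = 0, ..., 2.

Order the vertices as a < b < c < d < e < f < g < h < i < j. Listing each simplex with vertices in this order, K has dimension 2 with simplices:

  0-simplices (10): a, b, c, d, e, f, g, h, i, j
  1-simplices (30): ab, ac, ad, ae, ah, aj, bd, be, bf, bh, bi, cd, ce, cf, ch, ci, dh, di, dj, ef, eg, ei, ej, fg, fh, fi, fj, gi, gj, hj
  2-simplices (20): abd, abh, ace, ach, adj, aej, bdi, bef, bei, bfh, cdh, cdi, cef, cfi, dhj, egi, egj, fgi, fgj, fhj

giving chain groups C_0 ≅ Z^10, C_1 ≅ Z^30, C_2 ≅ Z^20.

Boundary ∂_1: C_1 → C_0 is given by ∂[p,q] = [q] − [p]. For instance
  ∂fg = g − f.
The resulting 10×30 matrix has rank 9, and its Smith normal form has invariant factors (1,1,1,1,1,1,1,1,1).

∂_2: C_2 → C_1 maps a triangle to the signed sum of its edges. For instance
  ∂dhj = hj − dj + dh,
  ∂bei = ei − bi + be.
The 30×20 boundary matrix has rank 20 and Smith normal form diag(1,1,1,1,1,1,1,1,1,1,1,1,1,1,1,1,1,1,1,2).

Reading off H_k = ker ∂_k / im ∂_{k+1}:

  H_0: rank C_0 − rank ∂_1 = 10 − 9 = 1, and the invariant factors of ∂_1 are all 1, so H_0 ≅ Z.
  H_1: rank ker ∂_1 − rank ∂_2 = (30 − 9) − 20 = 1, and ∂_2 has invariant factor 2 > 1, so H_1 ≅ Z ⊕ Z_2.
  H_2: rank ker ∂_2 − rank ∂_3 = (20 − 20) − 0 = 0, and there is no ∂_3, so H_2 ≅ 0.

H_0 ≅ Z,  H_1 ≅ Z ⊕ Z_2,  H_2 = 0.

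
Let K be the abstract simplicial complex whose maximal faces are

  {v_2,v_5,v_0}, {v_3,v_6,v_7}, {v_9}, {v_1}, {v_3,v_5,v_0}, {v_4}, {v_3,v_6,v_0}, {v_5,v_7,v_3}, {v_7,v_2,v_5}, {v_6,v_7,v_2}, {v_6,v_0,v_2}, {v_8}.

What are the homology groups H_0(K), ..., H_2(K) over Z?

H_0 ≅ Z^5,  H_1 = 0,  H_2 ≅ Z.

K has 10 vertices, 12 edges, 8 triangles.
rank ∂_0 = 0, rank ∂_1 = 5 ⇒ b_0 = 10 − 0 − 5 = 5; all invariant factors of ∂_1 are 1 so no torsion. So H_0 ≅ Z^5.
rank ∂_1 = 5, rank ∂_2 = 7 ⇒ b_1 = 12 − 5 − 7 = 0; all invariant factors of ∂_2 are 1 so no torsion. So H_1 ≅ 0.
rank ∂_2 = 7, rank ∂_3 = 0 ⇒ b_2 = 8 − 7 − 0 = 1. So H_2 ≅ Z.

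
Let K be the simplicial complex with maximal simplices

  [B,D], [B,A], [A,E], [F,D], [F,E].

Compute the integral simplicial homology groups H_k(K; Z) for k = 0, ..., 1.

H_0 ≅ Z,  H_1 ≅ Z.

Fix the vertex order A < B < D < E < F and write every simplex with vertices in increasing order. Then dim K = 1 and the simplices of K are:

  0-simplices (5): A, B, D, E, F
  1-simplices (5): AB, AE, BD, DF, EF

so the chain groups are C_0 ≅ Z^5, C_1 ≅ Z^5.

The boundary map ∂_1: C_1 → C_0 sends each edge [p,q] (with p < q) to q − p.
This gives a 5×5 integer matrix of rank 4; reducing to Smith normal form yields diagonal entries (1,1,1,1).

Computing H_k = (kernel of ∂_k) / (image of ∂_{k+1}):

  H_0: rank C_0 − rank ∂_1 = 5 − 4 = 1, and the invariant factors of ∂_1 are all 1, so H_0 ≅ Z.
  H_1: rank ker ∂_1 − rank ∂_2 = (5 − 4) − 0 = 1, and there is no ∂_2, so H_1 ≅ Z.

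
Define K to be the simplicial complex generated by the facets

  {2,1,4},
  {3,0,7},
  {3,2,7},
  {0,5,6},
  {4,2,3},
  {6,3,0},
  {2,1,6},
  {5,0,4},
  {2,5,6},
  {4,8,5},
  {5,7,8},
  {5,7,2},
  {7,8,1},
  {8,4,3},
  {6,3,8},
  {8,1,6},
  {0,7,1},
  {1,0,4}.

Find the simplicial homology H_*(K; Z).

We work with the vertex ordering 0 < 1 < 2 < 3 < 4 < 5 < 6 < 7 < 8. The simplices of K, each written with vertices in increasing order, are:

  0-simplices (9): [0], [1], [2], [3], [4], [5], [6], [7], [8]
  1-simplices (27): (27 of them)
  2-simplices (18): [0,1,4], [0,1,7], [0,3,6], [0,3,7], [0,4,5], [0,5,6], [1,2,4], [1,2,6], [1,6,8], [1,7,8], [2,3,4], [2,3,7], [2,5,6], [2,5,7], [3,4,8], [3,6,8], [4,5,8], [5,7,8]

so the chain groups are C_0 ≅ Z^9, C_1 ≅ Z^27, C_2 ≅ Z^18.

∂_1: C_1 → C_0 sends each edge [p,q] (with p < q) to q − p. For instance
  ∂[1,6] = [6] − [1].
The resulting 9×27 matrix has rank 8, and its Smith normal form has invariant factors (1,1,1,1,1,1,1,1).

The boundary map ∂_2: C_2 → C_1 acts by ∂[p,q,r] = [q,r] − [p,r] + [p,q]. For instance
  ∂[0,4,5] = [4,5] − [0,5] + [0,4],
  ∂[1,7,8] = [7,8] − [1,8] + [1,7].
As a 27×18 matrix over Z this has rank 17, with invariant factors (1,1,1,1,1,1,1,1,1,1,1,1,1,1,1,1,1).

Now H_k = ker ∂_k / im ∂_{k+1}, so:

  H_0: rank C_0 − rank ∂_1 = 9 − 8 = 1, and the invariant factors of ∂_1 are all 1, so H_0 ≅ Z.
  H_1: rank ker ∂_1 − rank ∂_2 = (27 − 8) − 17 = 2, and the invariant factors of ∂_2 are all 1, so H_1 ≅ Z^2.
  H_2: rank ker ∂_2 − rank ∂_3 = (18 − 17) − 0 = 1, and there is no ∂_3, so H_2 ≅ Z.

H_0 ≅ Z,  H_1 ≅ Z^2,  H_2 ≅ Z.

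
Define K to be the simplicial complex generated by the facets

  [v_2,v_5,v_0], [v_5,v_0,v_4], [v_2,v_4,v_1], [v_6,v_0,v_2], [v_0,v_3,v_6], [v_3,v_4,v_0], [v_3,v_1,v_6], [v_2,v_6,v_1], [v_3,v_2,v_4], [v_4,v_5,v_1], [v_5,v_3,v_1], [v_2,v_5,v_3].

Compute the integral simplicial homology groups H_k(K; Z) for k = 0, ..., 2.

Fix the vertex order v_0 < v_1 < v_2 < v_3 < v_4 < v_5 < v_6 and write every simplex with vertices in increasing order. Then dim K = 2 and the simplices of K are:

  0-simplices (7): [v_0], [v_1], [v_2], [v_3], [v_4], [v_5], [v_6]
  1-simplices (18): (18 of them)
  2-simplices (12): (12 of them)

Hence C_0 ≅ Z^7, C_1 ≅ Z^18, C_2 ≅ Z^12.

Boundary ∂_1: C_1 → C_0 sends each edge [p,q] (with p < q) to q − p.
This gives a 7×18 integer matrix of rank 6; reducing to Smith normal form yields diagonal entries (1,1,1,1,1,1).

The boundary map ∂_2: C_2 → C_1 sends each 2-simplex [p,q,r] to [q,r] − [p,r] + [p,q]. For instance
  ∂[v_1,v_3,v_6] = [v_3,v_6] − [v_1,v_6] + [v_1,v_3],
  ∂[v_1,v_4,v_5] = [v_4,v_5] − [v_1,v_5] + [v_1,v_4].
The 18×12 boundary matrix has rank 12 and Smith normal form diag(1,1,1,1,1,1,1,1,1,1,1,2).

Reading off H_k = ker ∂_k / im ∂_{k+1}:

  H_0: rank C_0 − rank ∂_1 = 7 − 6 = 1, and the invariant factors of ∂_1 are all 1, so H_0 ≅ Z.
  H_1: rank ker ∂_1 − rank ∂_2 = (18 − 6) − 12 = 0, and ∂_2 has invariant factor 2 > 1, so H_1 ≅ Z_2.
  H_2: rank ker ∂_2 − rank ∂_3 = (12 − 12) − 0 = 0, and there is no ∂_3, so H_2 ≅ 0.

H_0 ≅ Z,  H_1 ≅ Z_2,  H_2 = 0.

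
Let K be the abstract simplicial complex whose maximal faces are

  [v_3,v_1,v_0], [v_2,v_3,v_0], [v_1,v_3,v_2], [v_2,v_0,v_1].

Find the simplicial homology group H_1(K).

Order the vertices as v_0 < v_1 < v_2 < v_3. Listing each simplex with vertices in this order, K has dimension 2 with simplices:

  0-simplices (4): [v_0], [v_1], [v_2], [v_3]
  1-simplices (6): [v_0,v_1], [v_0,v_2], [v_0,v_3], [v_1,v_2], [v_1,v_3], [v_2,v_3]
  2-simplices (4): [v_0,v_1,v_2], [v_0,v_1,v_3], [v_0,v_2,v_3], [v_1,v_2,v_3]

Hence C_0 ≅ Z^4, C_1 ≅ Z^6, C_2 ≅ Z^4.

The boundary map ∂_1: C_1 → C_0 sends each edge [p,q] (with p < q) to q − p.
As a 4×6 matrix over Z this has rank 3, with invariant factors (1,1,1).

The boundary map ∂_2: C_2 → C_1 maps a triangle to the signed sum of its edges. For instance
  ∂[v_1,v_2,v_3] = [v_2,v_3] − [v_1,v_3] + [v_1,v_2],
  ∂[v_0,v_1,v_3] = [v_1,v_3] − [v_0,v_3] + [v_0,v_1].
This gives a 6×4 integer matrix of rank 3; reducing to Smith normal form yields diagonal entries (1,1,1).

Now H_k = ker ∂_k / im ∂_{k+1}, so:

  H_1: rank ker ∂_1 − rank ∂_2 = (6 − 3) − 3 = 0, and the invariant factors of ∂_2 are all 1, so H_1 ≅ 0.

H_1 = 0.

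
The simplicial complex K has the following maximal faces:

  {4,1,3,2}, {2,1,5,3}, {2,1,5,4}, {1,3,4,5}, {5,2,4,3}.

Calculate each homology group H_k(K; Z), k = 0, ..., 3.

Fix the vertex order 1 < 2 < 3 < 4 < 5 and write every simplex with vertices in increasing order. Then dim K = 3 and the simplices of K are:

  0-simplices (5): [1], [2], [3], [4], [5]
  1-simplices (10): [1,2], [1,3], [1,4], [1,5], [2,3], [2,4], [2,5], [3,4], [3,5], [4,5]
  2-simplices (10): [1,2,3], [1,2,4], [1,2,5], [1,3,4], [1,3,5], [1,4,5], [2,3,4], [2,3,5], [2,4,5], [3,4,5]
  3-simplices (5): [1,2,3,4], [1,2,3,5], [1,2,4,5], [1,3,4,5], [2,3,4,5]

giving chain groups C_0 ≅ Z^5, C_1 ≅ Z^10, C_2 ≅ Z^10, C_3 ≅ Z^5.

∂_1: C_1 → C_0 maps an edge to its endpoints' difference, ∂[p,q] = q − p. For instance
  ∂[4,5] = [5] − [4].
The resulting 5×10 matrix has rank 4, and its Smith normal form has invariant factors (1,1,1,1).

∂_2: C_2 → C_1 maps a triangle to the signed sum of its edges. For instance
  ∂[1,3,5] = [3,5] − [1,5] + [1,3],
  ∂[1,4,5] = [4,5] − [1,5] + [1,4].
This gives a 10×10 integer matrix of rank 6; reducing to Smith normal form yields diagonal entries (1,1,1,1,1,1).

Boundary ∂_3: C_3 → C_2 sends each 3-simplex σ to the alternating sum Σ_i (−1)^i (σ with its i-th vertex removed). For instance
  ∂[1,2,3,5] = [2,3,5] − [1,3,5] + [1,2,5] − [1,2,3],
  ∂[1,2,3,4] = [2,3,4] − [1,3,4] + [1,2,4] − [1,2,3].
The resulting 10×5 matrix has rank 4, and its Smith normal form has invariant factors (1,1,1,1).

Computing H_k = (kernel of ∂_k) / (image of ∂_{k+1}):

  H_0: rank C_0 − rank ∂_1 = 5 − 4 = 1, and the invariant factors of ∂_1 are all 1, so H_0 ≅ Z.
  H_1: rank ker ∂_1 − rank ∂_2 = (10 − 4) − 6 = 0, and the invariant factors of ∂_2 are all 1, so H_1 ≅ 0.
  H_2: rank ker ∂_2 − rank ∂_3 = (10 − 6) − 4 = 0, and the invariant factors of ∂_3 are all 1, so H_2 ≅ 0.
  H_3: rank ker ∂_3 − rank ∂_4 = (5 − 4) − 0 = 1, and there is no ∂_4, so H_3 ≅ Z.

As a check, the Euler characteristic is 5 − 10 + 10 − 5 = 0, which agrees with 1 − 0 + 0 − 1 = 0.

H_0 = Z,  H_1 = 0,  H_2 = 0,  H_3 = Z.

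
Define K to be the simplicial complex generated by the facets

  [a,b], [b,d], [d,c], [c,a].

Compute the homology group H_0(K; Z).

H_0 ≅ Z.

Fix the vertex order a < b < c < d and write every simplex with vertices in increasing order. Then dim K = 1 and the simplices of K are:

  0-simplices (4): a, b, c, d
  1-simplices (4): ab, ac, bd, cd

Hence C_0 ≅ Z^4, C_1 ≅ Z^4.

∂_1: C_1 → C_0 is given by ∂[p,q] = [q] − [p].
The resulting 4×4 matrix has rank 3, and its Smith normal form has invariant factors (1,1,1).

From H_k ≅ ker(∂_k) / im(∂_{k+1}) we obtain:

  H_0: rank C_0 − rank ∂_1 = 4 − 3 = 1, and the invariant factors of ∂_1 are all 1, so H_0 ≅ Z.

(K is a triangulation of the circle S^1.)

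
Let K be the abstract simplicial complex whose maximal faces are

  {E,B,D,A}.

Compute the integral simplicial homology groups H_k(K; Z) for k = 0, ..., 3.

H_0 = Z,  H_1 = 0,  H_2 = 0,  H_3 = 0.

Order the vertices as A < B < D < E. Listing each simplex with vertices in this order, K has dimension 3 with simplices:

  0-simplices (4): A, B, D, E
  1-simplices (6): AB, AD, AE, BD, BE, DE
  2-simplices (4): ABD, ABE, ADE, BDE
  3-simplices (1): ABDE

giving chain groups C_0 ≅ Z^4, C_1 ≅ Z^6, C_2 ≅ Z^4, C_3 ≅ Z^1.

Boundary ∂_1: C_1 → C_0 is given by ∂[p,q] = [q] − [p]. For instance
  ∂AD = D − A.
As a 4×6 matrix over Z this has rank 3, with invariant factors (1,1,1).

The boundary map ∂_2: C_2 → C_1 acts by ∂[p,q,r] = [q,r] − [p,r] + [p,q]. For instance
  ∂ADE = DE − AE + AD,
  ∂ABD = BD − AD + AB.
The 6×4 boundary matrix has rank 3 and Smith normal form diag(1,1,1).

∂_3: C_3 → C_2 sends each 3-simplex σ to the alternating sum Σ_i (−1)^i (σ with its i-th vertex removed). For instance
  ∂ABDE = BDE − ADE + ABE − ABD.
This gives a 4×1 integer matrix of rank 1; reducing to Smith normal form yields diagonal entries (1).

Now H_k = ker ∂_k / im ∂_{k+1}, so:

  H_0: rank C_0 − rank ∂_1 = 4 − 3 = 1, and the invariant factors of ∂_1 are all 1, so H_0 ≅ Z.
  H_1: rank ker ∂_1 − rank ∂_2 = (6 − 3) − 3 = 0, and the invariant factors of ∂_2 are all 1, so H_1 ≅ 0.
  H_2: rank ker ∂_2 − rank ∂_3 = (4 − 3) − 1 = 0, and the invariant factors of ∂_3 are all 1, so H_2 ≅ 0.
  H_3: rank ker ∂_3 − rank ∂_4 = (1 − 1) − 0 = 0, and there is no ∂_4, so H_3 ≅ 0.

(K is a triangulation of the 3-simplex.)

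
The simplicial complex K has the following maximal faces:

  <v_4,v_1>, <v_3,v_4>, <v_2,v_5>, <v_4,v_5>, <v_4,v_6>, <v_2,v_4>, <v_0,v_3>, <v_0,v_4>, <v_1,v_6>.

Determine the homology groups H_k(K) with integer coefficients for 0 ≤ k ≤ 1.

H_0 ≅ Z,  H_1 ≅ Z^3.

K has 7 vertices, 9 edges.
rank ∂_0 = 0, rank ∂_1 = 6 ⇒ b_0 = 7 − 0 − 6 = 1; all invariant factors of ∂_1 are 1 so no torsion. So H_0 = Z.
rank ∂_1 = 6, rank ∂_2 = 0 ⇒ b_1 = 9 − 6 − 0 = 3. So H_1 = Z^3.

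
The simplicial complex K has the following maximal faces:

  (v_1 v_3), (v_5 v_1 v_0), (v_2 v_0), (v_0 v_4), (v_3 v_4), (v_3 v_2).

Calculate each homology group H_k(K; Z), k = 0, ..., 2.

H_0 ≅ Z,  H_1 ≅ Z^2,  H_2 = 0.

Order the vertices as v_0 < v_1 < v_2 < v_3 < v_4 < v_5. Listing each simplex with vertices in this order, K has dimension 2 with simplices:

  0-simplices (6): [v_0], [v_1], [v_2], [v_3], [v_4], [v_5]
  1-simplices (8): [v_0,v_1], [v_0,v_2], [v_0,v_4], [v_0,v_5], [v_1,v_3], [v_1,v_5], [v_2,v_3], [v_3,v_4]
  2-simplices (1): [v_0,v_1,v_5]

so the chain groups are C_0 ≅ Z^6, C_1 ≅ Z^8, C_2 ≅ Z^1.

The boundary map ∂_1: C_1 → C_0 is given by ∂[p,q] = [q] − [p].
The 6×8 boundary matrix has rank 5 and Smith normal form diag(1,1,1,1,1).

∂_2: C_2 → C_1 acts by ∂[p,q,r] = [q,r] − [p,r] + [p,q]. For instance
  ∂[v_0,v_1,v_5] = [v_1,v_5] − [v_0,v_5] + [v_0,v_1].
The 8×1 boundary matrix has rank 1 and Smith normal form diag(1).

From H_k ≅ ker(∂_k) / im(∂_{k+1}) we obtain:

  H_0: rank C_0 − rank ∂_1 = 6 − 5 = 1, and the invariant factors of ∂_1 are all 1, so H_0 ≅ Z.
  H_1: rank ker ∂_1 − rank ∂_2 = (8 − 5) − 1 = 2, and the invariant factors of ∂_2 are all 1, so H_1 ≅ Z^2.
  H_2: rank ker ∂_2 − rank ∂_3 = (1 − 1) − 0 = 0, and there is no ∂_3, so H_2 ≅ 0.

As a check, the Euler characteristic is 6 − 8 + 1 = -1, which agrees with 1 − 2 + 0 = -1.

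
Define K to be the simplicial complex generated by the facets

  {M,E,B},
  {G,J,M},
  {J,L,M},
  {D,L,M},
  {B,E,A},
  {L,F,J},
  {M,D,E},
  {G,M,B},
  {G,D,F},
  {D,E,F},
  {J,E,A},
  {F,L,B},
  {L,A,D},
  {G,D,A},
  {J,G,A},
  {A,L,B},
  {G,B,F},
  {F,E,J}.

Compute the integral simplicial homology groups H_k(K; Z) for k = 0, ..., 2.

H_0 = Z,  H_1 = Z^2,  H_2 = Z.

We work with the vertex ordering A < B < D < E < F < G < J < L < M. The simplices of K, each written with vertices in increasing order, are:

  0-simplices (9): A, B, D, E, F, G, J, L, M
  1-simplices (27): AB, AD, AE, AG, AJ, AL, BE, BF, BG, BL, BM, DE, DF, DG, DL, DM, EF, EJ, EM, FG, FJ, FL, GJ, GM, JL, JM, LM
  2-simplices (18): ABE, ABL, ADG, ADL, AEJ, AGJ, BEM, BFG, BFL, BGM, DEF, DEM, DFG, DLM, EFJ, FJL, GJM, JLM

giving chain groups C_0 ≅ Z^9, C_1 ≅ Z^27, C_2 ≅ Z^18.

The boundary map ∂_1: C_1 → C_0 maps an edge to its endpoints' difference, ∂[p,q] = q − p. For instance
  ∂DM = M − D.
The resulting 9×27 matrix has rank 8, and its Smith normal form has invariant factors (1,1,1,1,1,1,1,1).

∂_2: C_2 → C_1 maps a triangle to the signed sum of its edges. For instance
  ∂EFJ = FJ − EJ + EF,
  ∂ABE = BE − AE + AB.
As a 27×18 matrix over Z this has rank 17, with invariant factors (1,1,1,1,1,1,1,1,1,1,1,1,1,1,1,1,1).

Reading off H_k = ker ∂_k / im ∂_{k+1}:

  H_0: rank C_0 − rank ∂_1 = 9 − 8 = 1, and the invariant factors of ∂_1 are all 1, so H_0 ≅ Z.
  H_1: rank ker ∂_1 − rank ∂_2 = (27 − 8) − 17 = 2, and the invariant factors of ∂_2 are all 1, so H_1 ≅ Z^2.
  H_2: rank ker ∂_2 − rank ∂_3 = (18 − 17) − 0 = 1, and there is no ∂_3, so H_2 ≅ Z.

(K is a triangulation of the torus T^2.)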